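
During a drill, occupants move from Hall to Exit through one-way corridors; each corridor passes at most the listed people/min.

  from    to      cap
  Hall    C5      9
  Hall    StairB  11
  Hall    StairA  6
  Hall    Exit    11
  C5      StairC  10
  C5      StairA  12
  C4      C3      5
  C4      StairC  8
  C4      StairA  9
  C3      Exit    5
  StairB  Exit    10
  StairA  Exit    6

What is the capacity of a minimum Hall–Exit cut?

Augment Hall→Exit: bottleneck 11, flow now 11.
Augment Hall→StairB→Exit: bottleneck 10, flow now 21.
Augment Hall→StairA→Exit: bottleneck 6, flow now 27.
No augmenting path remains; maximum flow = 27.
By max-flow min-cut, the minimum cut capacity equals the max flow.
In the residual graph, reachable from Hall: {Hall, C5, StairB, StairC, StairA}.
Min-cut edges: Hall→Exit (11), StairB→Exit (10), StairA→Exit (6); capacity 11 + 10 + 6 = 27.

27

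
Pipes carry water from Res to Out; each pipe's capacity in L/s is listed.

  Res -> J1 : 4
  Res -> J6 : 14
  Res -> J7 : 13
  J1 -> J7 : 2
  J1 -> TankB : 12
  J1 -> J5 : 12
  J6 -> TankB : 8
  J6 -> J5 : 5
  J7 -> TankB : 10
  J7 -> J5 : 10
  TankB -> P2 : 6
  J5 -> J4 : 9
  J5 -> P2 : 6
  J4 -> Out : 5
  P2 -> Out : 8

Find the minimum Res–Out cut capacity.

Augment Res→J1→TankB→P2→Out: bottleneck 4, flow now 4.
Augment Res→J6→TankB→P2→Out: bottleneck 2, flow now 6.
Augment Res→J6→J5→J4→Out: bottleneck 5, flow now 11.
Augment Res→J7→J5→P2→Out: bottleneck 2, flow now 13.
No augmenting path remains; maximum flow = 13.
By max-flow min-cut, the minimum cut capacity equals the max flow.
In the residual graph, reachable from Res: {Res, J1, J6, J7, TankB, J5, J4, P2}.
Min-cut edges: J4→Out (5), P2→Out (8); capacity 5 + 8 = 13.

13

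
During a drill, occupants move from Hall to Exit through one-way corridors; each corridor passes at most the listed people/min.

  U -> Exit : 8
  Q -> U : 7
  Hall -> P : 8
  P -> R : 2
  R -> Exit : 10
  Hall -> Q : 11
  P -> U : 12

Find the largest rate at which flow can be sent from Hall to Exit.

Augment Hall→P→R→Exit: bottleneck 2, flow now 2.
Augment Hall→P→U→Exit: bottleneck 6, flow now 8.
Augment Hall→Q→U→Exit: bottleneck 2, flow now 10.
No augmenting path remains; maximum flow = 10.
In the residual graph, reachable from Hall: {Hall, P, Q, U}.
Min-cut edges: P→R (2), U→Exit (8); capacity 2 + 8 = 10.
This cut is saturated, so no flow can exceed 10.

10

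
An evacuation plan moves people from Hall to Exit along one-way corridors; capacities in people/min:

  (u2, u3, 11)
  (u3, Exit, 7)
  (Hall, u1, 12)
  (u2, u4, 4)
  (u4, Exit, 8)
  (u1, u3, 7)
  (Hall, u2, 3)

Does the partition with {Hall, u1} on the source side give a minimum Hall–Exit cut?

Yes — it is a minimum cut (capacity 10).

Given cut capacity: 3 + 7 = 10.
Augment Hall→u1→u3→Exit: bottleneck 7, flow now 7.
Augment Hall→u2→u4→Exit: bottleneck 3, flow now 10.
No augmenting path remains; maximum flow = 10.
Cut capacity 10 equals the max flow, so it is a minimum cut.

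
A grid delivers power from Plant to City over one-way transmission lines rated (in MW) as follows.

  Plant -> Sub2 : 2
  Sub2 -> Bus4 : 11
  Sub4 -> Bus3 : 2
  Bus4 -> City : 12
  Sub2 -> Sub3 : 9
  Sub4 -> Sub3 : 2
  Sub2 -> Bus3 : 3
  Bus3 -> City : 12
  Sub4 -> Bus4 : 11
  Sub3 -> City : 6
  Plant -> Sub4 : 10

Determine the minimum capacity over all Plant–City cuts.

Augment Plant→Sub4→Bus3→City: bottleneck 2, flow now 2.
Augment Plant→Sub4→Sub3→City: bottleneck 2, flow now 4.
Augment Plant→Sub4→Bus4→City: bottleneck 6, flow now 10.
Augment Plant→Sub2→Bus3→City: bottleneck 2, flow now 12.
No augmenting path remains; maximum flow = 12.
By max-flow min-cut, the minimum cut capacity equals the max flow.
In the residual graph, reachable from Plant: {Plant}.
Min-cut edges: Plant→Sub4 (10), Plant→Sub2 (2); capacity 10 + 2 = 12.

12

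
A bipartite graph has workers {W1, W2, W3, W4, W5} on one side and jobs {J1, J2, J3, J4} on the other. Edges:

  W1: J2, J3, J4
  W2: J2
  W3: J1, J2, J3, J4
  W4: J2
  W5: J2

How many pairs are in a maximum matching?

Unit-capacity flow: source→left, listed edges, right→sink; max matching = max flow.
Augmenting path W1→J2 (+1); matched 1.
Augmenting path W3→J1 (+1); matched 2.
Augmenting path W2→J2→W1→J3 (+1); matched 3.
No augmenting path remains; maximum matching = 3.
König certificate: {W1, W3, J2} is a vertex cover of size 3 (every listed pair touches it), so no matching can be larger.

3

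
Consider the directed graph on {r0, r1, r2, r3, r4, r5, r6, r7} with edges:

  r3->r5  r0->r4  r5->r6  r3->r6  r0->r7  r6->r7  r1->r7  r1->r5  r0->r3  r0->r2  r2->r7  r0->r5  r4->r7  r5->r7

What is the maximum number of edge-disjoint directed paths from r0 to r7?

5

Assign every edge capacity 1; by Menger, the answer equals the max flow.
Path r0→r7 (+1); total 1.
Path r0→r2→r7 (+1); total 2.
Path r0→r4→r7 (+1); total 3.
Path r0→r5→r7 (+1); total 4.
Path r0→r3→r6→r7 (+1); total 5.
No residual r0→r7 path; max flow = 5.
Certifying cut of size 5: {r0→r2, r0→r3, r0→r4, r0→r5, r0→r7}.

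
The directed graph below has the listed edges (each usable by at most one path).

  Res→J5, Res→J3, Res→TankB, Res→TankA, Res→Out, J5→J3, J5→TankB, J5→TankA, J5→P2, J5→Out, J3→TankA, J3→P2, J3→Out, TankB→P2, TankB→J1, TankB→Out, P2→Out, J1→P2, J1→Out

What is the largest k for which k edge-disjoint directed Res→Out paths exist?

Assign every edge capacity 1; by Menger, the answer equals the max flow.
Path Res→Out (+1); total 1.
Path Res→J5→Out (+1); total 2.
Path Res→J3→Out (+1); total 3.
Path Res→TankB→Out (+1); total 4.
No residual Res→Out path; max flow = 4.
Certifying cut of size 4: {Res→J3, Res→J5, Res→Out, Res→TankB}.

4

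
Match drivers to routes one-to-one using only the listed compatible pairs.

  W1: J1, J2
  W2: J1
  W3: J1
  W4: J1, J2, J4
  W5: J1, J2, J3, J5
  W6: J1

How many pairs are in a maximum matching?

Unit-capacity flow: source→left, listed edges, right→sink; max matching = max flow.
Augmenting path W1→J1 (+1); matched 1.
Augmenting path W4→J2 (+1); matched 2.
Augmenting path W5→J3 (+1); matched 3.
Augmenting path W2→J1→W1→J2→W4→J4 (+1); matched 4.
No augmenting path remains; maximum matching = 4.
König certificate: {W1, W4, W5, J1} is a vertex cover of size 4 (every listed pair touches it), so no matching can be larger.

4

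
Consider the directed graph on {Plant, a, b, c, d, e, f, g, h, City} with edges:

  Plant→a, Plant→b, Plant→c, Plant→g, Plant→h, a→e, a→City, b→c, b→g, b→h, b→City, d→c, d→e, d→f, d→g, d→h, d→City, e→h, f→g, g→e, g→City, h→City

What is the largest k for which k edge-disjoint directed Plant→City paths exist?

Assign every edge capacity 1; by Menger, the answer equals the max flow.
Path Plant→a→City (+1); total 1.
Path Plant→b→City (+1); total 2.
Path Plant→g→City (+1); total 3.
Path Plant→h→City (+1); total 4.
No residual Plant→City path; max flow = 4.
Certifying cut of size 4: {Plant→a, Plant→b, Plant→g, Plant→h}.

4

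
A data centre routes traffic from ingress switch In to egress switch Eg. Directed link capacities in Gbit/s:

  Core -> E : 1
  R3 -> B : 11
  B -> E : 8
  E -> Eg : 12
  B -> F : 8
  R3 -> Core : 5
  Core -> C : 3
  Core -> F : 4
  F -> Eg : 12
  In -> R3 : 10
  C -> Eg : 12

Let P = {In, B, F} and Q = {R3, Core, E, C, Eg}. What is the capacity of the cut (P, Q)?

Edges leaving {In, B, F}: In→R3 (10), B→E (8), F→Eg (12).
Cut capacity = 10 + 8 + 12 = 30.

30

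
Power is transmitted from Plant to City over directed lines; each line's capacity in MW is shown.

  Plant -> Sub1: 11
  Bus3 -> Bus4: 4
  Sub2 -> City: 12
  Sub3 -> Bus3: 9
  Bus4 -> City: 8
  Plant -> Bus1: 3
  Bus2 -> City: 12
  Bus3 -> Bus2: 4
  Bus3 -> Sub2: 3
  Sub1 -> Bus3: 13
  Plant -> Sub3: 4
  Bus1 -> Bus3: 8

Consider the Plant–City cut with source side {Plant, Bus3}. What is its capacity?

Edges leaving {Plant, Bus3}: Plant→Sub3 (4), Plant→Bus1 (3), Plant→Sub1 (11), Bus3→Bus4 (4), Bus3→Bus2 (4), Bus3→Sub2 (3).
Cut capacity = 4 + 3 + 11 + 4 + 4 + 3 = 29.

29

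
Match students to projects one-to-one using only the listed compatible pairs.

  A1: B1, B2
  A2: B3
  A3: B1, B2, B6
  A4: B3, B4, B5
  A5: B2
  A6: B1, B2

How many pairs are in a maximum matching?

5

Unit-capacity flow: source→left, listed edges, right→sink; max matching = max flow.
Augmenting path A1→B1 (+1); matched 1.
Augmenting path A2→B3 (+1); matched 2.
Augmenting path A3→B2 (+1); matched 3.
Augmenting path A4→B4 (+1); matched 4.
Augmenting path A5→B2→A3→B6 (+1); matched 5.
No augmenting path remains; maximum matching = 5.
König certificate: {A2, A3, A4, B1, B2} is a vertex cover of size 5 (every listed pair touches it), so no matching can be larger.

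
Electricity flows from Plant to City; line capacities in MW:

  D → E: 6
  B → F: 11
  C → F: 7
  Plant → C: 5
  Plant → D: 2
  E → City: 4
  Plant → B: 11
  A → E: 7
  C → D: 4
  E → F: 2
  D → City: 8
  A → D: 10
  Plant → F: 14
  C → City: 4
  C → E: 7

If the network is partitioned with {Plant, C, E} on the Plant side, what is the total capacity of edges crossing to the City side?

Edges leaving {Plant, C, E}: Plant→B (11), Plant→D (2), Plant→F (14), C→D (4), C→F (7), C→City (4), E→F (2), E→City (4).
Cut capacity = 11 + 2 + 14 + 4 + 7 + 4 + 2 + 4 = 48.

48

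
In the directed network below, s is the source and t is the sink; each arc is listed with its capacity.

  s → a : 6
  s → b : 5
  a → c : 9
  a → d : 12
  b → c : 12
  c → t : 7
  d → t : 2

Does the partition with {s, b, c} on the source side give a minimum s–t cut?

No — its capacity is 13, but the minimum cut has capacity 9.

Given cut capacity: 6 + 7 = 13.
Augment s→a→c→t: bottleneck 6, flow now 6.
Augment s→b→c→t: bottleneck 1, flow now 7.
Augment s→b→c→a→d→t: bottleneck 2, flow now 9. (uses reverse residual edge)
No augmenting path remains; maximum flow = 9.
In the residual graph, reachable from s: {s, a, b, c, d}.
Min-cut edges: c→t (7), d→t (2); capacity 7 + 2 = 9.
Cut capacity 13 exceeds the max flow 9, so it is not minimum.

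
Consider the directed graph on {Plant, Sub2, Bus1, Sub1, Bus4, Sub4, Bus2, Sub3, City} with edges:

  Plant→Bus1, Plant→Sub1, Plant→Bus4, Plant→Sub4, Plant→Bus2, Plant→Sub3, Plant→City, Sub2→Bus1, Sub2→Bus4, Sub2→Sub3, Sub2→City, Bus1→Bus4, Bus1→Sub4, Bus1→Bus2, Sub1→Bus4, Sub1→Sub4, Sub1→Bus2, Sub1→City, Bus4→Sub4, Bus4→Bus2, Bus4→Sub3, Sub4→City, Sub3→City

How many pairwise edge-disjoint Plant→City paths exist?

Assign every edge capacity 1; by Menger, the answer equals the max flow.
Path Plant→City (+1); total 1.
Path Plant→Sub1→City (+1); total 2.
Path Plant→Sub4→City (+1); total 3.
Path Plant→Sub3→City (+1); total 4.
No residual Plant→City path; max flow = 4.
Certifying cut of size 4: {Plant→City, Plant→Sub1, Sub3→City, Sub4→City}.

4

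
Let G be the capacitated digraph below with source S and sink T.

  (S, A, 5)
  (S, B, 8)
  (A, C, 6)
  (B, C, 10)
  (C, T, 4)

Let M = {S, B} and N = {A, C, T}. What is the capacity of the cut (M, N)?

15

Edges leaving {S, B}: S→A (5), B→C (10).
Cut capacity = 5 + 10 = 15.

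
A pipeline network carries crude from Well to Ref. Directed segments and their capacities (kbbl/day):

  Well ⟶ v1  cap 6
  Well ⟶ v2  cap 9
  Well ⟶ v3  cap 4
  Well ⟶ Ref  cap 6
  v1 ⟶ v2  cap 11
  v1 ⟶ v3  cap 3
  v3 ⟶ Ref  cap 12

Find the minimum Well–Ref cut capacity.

13

Augment Well→Ref: bottleneck 6, flow now 6.
Augment Well→v3→Ref: bottleneck 4, flow now 10.
Augment Well→v1→v3→Ref: bottleneck 3, flow now 13.
No augmenting path remains; maximum flow = 13.
By max-flow min-cut, the minimum cut capacity equals the max flow.
In the residual graph, reachable from Well: {Well, v1, v2}.
Min-cut edges: Well→v3 (4), Well→Ref (6), v1→v3 (3); capacity 4 + 6 + 3 = 13.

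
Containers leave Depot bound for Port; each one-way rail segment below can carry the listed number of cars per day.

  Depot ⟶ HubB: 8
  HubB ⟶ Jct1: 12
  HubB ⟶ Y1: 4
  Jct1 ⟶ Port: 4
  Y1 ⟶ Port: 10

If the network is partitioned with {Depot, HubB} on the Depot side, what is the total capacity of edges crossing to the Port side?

16

Edges leaving {Depot, HubB}: HubB→Jct1 (12), HubB→Y1 (4).
Cut capacity = 12 + 4 = 16.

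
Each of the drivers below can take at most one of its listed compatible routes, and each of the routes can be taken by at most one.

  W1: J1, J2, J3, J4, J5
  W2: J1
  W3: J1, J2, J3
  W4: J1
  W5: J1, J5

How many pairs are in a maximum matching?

Unit-capacity flow: source→left, listed edges, right→sink; max matching = max flow.
Augmenting path W1→J1 (+1); matched 1.
Augmenting path W3→J2 (+1); matched 2.
Augmenting path W5→J5 (+1); matched 3.
Augmenting path W2→J1→W1→J3 (+1); matched 4.
No augmenting path remains; maximum matching = 4.
König certificate: {W1, W3, W5, J1} is a vertex cover of size 4 (every listed pair touches it), so no matching can be larger.

4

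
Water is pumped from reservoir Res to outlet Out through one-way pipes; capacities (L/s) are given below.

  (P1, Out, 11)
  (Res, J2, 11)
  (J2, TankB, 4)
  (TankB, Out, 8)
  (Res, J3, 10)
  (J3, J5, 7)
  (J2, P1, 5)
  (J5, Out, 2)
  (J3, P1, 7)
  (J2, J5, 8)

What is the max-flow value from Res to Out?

Augment Res→J2→TankB→Out: bottleneck 4, flow now 4.
Augment Res→J2→P1→Out: bottleneck 5, flow now 9.
Augment Res→J2→J5→Out: bottleneck 2, flow now 11.
Augment Res→J3→P1→Out: bottleneck 6, flow now 17.
No augmenting path remains; maximum flow = 17.
In the residual graph, reachable from Res: {Res, J2, J3, P1, J5}.
Min-cut edges: J2→TankB (4), P1→Out (11), J5→Out (2); capacity 4 + 11 + 2 = 17.
This cut is saturated, so no flow can exceed 17.

17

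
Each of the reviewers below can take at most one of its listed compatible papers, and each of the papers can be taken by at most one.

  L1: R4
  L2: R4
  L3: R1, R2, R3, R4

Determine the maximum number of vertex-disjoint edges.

2

Unit-capacity flow: source→left, listed edges, right→sink; max matching = max flow.
Augmenting path L1→R4 (+1); matched 1.
Augmenting path L3→R1 (+1); matched 2.
No augmenting path remains; maximum matching = 2.
König certificate: {L3, R4} is a vertex cover of size 2 (every listed pair touches it), so no matching can be larger.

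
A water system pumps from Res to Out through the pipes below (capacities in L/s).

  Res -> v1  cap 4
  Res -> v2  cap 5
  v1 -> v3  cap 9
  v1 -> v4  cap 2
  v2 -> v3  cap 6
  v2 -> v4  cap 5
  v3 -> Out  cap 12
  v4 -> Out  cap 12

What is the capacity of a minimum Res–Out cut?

Augment Res→v1→v3→Out: bottleneck 4, flow now 4.
Augment Res→v2→v3→Out: bottleneck 5, flow now 9.
No augmenting path remains; maximum flow = 9.
By max-flow min-cut, the minimum cut capacity equals the max flow.
In the residual graph, reachable from Res: {Res}.
Min-cut edges: Res→v1 (4), Res→v2 (5); capacity 4 + 5 = 9.

9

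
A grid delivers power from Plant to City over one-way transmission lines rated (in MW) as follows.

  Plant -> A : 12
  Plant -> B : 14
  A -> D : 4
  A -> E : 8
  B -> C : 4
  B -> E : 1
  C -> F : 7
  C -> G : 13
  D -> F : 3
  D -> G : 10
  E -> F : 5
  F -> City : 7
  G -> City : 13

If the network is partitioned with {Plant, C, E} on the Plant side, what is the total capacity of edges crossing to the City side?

Edges leaving {Plant, C, E}: Plant→A (12), Plant→B (14), C→F (7), C→G (13), E→F (5).
Cut capacity = 12 + 14 + 7 + 13 + 5 = 51.

51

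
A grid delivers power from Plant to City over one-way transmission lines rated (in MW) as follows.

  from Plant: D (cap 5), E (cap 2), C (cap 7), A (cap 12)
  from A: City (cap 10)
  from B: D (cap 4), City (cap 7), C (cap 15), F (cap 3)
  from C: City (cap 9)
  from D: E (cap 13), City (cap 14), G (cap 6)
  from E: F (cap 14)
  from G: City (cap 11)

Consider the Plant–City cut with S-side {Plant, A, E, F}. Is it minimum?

Given cut capacity: 7 + 5 + 10 = 22.
Augment Plant→A→City: bottleneck 10, flow now 10.
Augment Plant→C→City: bottleneck 7, flow now 17.
Augment Plant→D→City: bottleneck 5, flow now 22.
No augmenting path remains; maximum flow = 22.
Cut capacity 22 equals the max flow, so it is a minimum cut.

Yes — it is a minimum cut (capacity 22).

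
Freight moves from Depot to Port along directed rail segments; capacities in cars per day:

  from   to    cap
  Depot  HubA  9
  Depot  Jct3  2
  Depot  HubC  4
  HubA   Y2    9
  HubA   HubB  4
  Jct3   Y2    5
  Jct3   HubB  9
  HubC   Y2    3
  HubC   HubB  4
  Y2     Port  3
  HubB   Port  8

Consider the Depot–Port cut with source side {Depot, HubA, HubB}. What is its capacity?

23

Edges leaving {Depot, HubA, HubB}: Depot→Jct3 (2), Depot→HubC (4), HubA→Y2 (9), HubB→Port (8).
Cut capacity = 2 + 4 + 9 + 8 = 23.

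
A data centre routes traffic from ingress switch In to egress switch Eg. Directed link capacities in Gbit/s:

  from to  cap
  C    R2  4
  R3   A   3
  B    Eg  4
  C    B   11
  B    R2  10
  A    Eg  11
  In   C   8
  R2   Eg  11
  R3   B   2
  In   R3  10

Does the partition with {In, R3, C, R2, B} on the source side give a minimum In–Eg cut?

No — its capacity is 18, but the minimum cut has capacity 13.

Given cut capacity: 3 + 11 + 4 = 18.
Augment In→R3→A→Eg: bottleneck 3, flow now 3.
Augment In→R3→B→Eg: bottleneck 2, flow now 5.
Augment In→C→R2→Eg: bottleneck 4, flow now 9.
Augment In→C→B→Eg: bottleneck 2, flow now 11.
Augment In→C→B→R2→Eg: bottleneck 2, flow now 13.
No augmenting path remains; maximum flow = 13.
In the residual graph, reachable from In: {In, R3}.
Min-cut edges: In→C (8), R3→A (3), R3→B (2); capacity 8 + 3 + 2 = 13.
Cut capacity 18 exceeds the max flow 13, so it is not minimum.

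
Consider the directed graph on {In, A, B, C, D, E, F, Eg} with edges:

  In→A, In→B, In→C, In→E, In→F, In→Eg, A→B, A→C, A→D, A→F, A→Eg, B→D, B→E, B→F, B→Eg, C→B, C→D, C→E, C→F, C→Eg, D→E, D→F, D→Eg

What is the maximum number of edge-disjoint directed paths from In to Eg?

4

Assign every edge capacity 1; by Menger, the answer equals the max flow.
Path In→Eg (+1); total 1.
Path In→A→Eg (+1); total 2.
Path In→B→Eg (+1); total 3.
Path In→C→Eg (+1); total 4.
No residual In→Eg path; max flow = 4.
Certifying cut of size 4: {In→A, In→B, In→C, In→Eg}.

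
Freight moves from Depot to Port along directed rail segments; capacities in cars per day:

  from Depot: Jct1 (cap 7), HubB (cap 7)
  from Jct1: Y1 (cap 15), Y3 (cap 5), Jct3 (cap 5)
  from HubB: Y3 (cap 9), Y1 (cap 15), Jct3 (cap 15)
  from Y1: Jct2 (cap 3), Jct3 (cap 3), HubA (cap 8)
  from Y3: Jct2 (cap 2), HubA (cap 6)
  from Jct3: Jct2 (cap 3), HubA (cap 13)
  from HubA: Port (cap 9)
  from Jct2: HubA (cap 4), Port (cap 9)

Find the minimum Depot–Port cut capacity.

14

Augment Depot→Jct1→Y1→HubA→Port: bottleneck 7, flow now 7.
Augment Depot→HubB→Y1→HubA→Port: bottleneck 1, flow now 8.
Augment Depot→HubB→Y1→Jct2→Port: bottleneck 3, flow now 11.
Augment Depot→HubB→Y3→HubA→Port: bottleneck 1, flow now 12.
Augment Depot→HubB→Y3→Jct2→Port: bottleneck 2, flow now 14.
No augmenting path remains; maximum flow = 14.
By max-flow min-cut, the minimum cut capacity equals the max flow.
In the residual graph, reachable from Depot: {Depot}.
Min-cut edges: Depot→Jct1 (7), Depot→HubB (7); capacity 7 + 7 = 14.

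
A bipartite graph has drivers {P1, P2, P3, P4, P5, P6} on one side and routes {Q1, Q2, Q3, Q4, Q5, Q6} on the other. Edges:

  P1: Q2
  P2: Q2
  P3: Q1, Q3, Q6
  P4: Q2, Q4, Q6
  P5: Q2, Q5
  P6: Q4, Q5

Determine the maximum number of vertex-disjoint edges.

5

Unit-capacity flow: source→left, listed edges, right→sink; max matching = max flow.
Augmenting path P1→Q2 (+1); matched 1.
Augmenting path P3→Q1 (+1); matched 2.
Augmenting path P4→Q4 (+1); matched 3.
Augmenting path P5→Q5 (+1); matched 4.
Augmenting path P6→Q4→P4→Q6 (+1); matched 5.
No augmenting path remains; maximum matching = 5.
König certificate: {P3, P4, P5, P6, Q2} is a vertex cover of size 5 (every listed pair touches it), so no matching can be larger.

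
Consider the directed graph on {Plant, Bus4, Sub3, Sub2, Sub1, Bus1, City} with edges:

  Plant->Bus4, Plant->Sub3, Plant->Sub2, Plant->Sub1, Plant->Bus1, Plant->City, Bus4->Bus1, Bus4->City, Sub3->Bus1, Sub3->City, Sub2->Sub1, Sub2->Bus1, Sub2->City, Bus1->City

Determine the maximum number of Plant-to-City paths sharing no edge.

5

Assign every edge capacity 1; by Menger, the answer equals the max flow.
Path Plant→City (+1); total 1.
Path Plant→Bus4→City (+1); total 2.
Path Plant→Sub3→City (+1); total 3.
Path Plant→Sub2→City (+1); total 4.
Path Plant→Bus1→City (+1); total 5.
No residual Plant→City path; max flow = 5.
Certifying cut of size 5: {Plant→Bus1, Plant→Bus4, Plant→City, Plant→Sub2, Plant→Sub3}.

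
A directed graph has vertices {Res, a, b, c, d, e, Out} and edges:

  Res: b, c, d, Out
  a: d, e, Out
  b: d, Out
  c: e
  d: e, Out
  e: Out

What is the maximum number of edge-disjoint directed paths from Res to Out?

Assign every edge capacity 1; by Menger, the answer equals the max flow.
Path Res→Out (+1); total 1.
Path Res→b→Out (+1); total 2.
Path Res→d→Out (+1); total 3.
Path Res→c→e→Out (+1); total 4.
No residual Res→Out path; max flow = 4.
Certifying cut of size 4: {Res→Out, Res→b, Res→c, Res→d}.

4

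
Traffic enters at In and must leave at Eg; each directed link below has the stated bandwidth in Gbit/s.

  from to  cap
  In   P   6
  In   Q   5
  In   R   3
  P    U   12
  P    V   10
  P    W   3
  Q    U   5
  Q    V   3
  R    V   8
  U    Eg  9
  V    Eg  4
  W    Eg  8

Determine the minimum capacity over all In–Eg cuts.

14

Augment In→P→U→Eg: bottleneck 6, flow now 6.
Augment In→Q→U→Eg: bottleneck 3, flow now 9.
Augment In→Q→V→Eg: bottleneck 2, flow now 11.
Augment In→R→V→Eg: bottleneck 2, flow now 13.
Augment In→R→V→Q→U→P→W→Eg: bottleneck 1, flow now 14. (uses reverse residual edge)
No augmenting path remains; maximum flow = 14.
By max-flow min-cut, the minimum cut capacity equals the max flow.
In the residual graph, reachable from In: {In}.
Min-cut edges: In→P (6), In→Q (5), In→R (3); capacity 6 + 5 + 3 = 14.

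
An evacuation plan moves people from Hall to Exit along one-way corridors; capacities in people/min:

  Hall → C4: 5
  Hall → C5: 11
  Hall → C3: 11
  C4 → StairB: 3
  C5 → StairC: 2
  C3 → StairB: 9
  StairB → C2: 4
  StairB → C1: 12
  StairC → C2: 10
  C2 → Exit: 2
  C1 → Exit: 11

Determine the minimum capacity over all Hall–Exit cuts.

13

Augment Hall→C4→StairB→C2→Exit: bottleneck 2, flow now 2.
Augment Hall→C4→StairB→C1→Exit: bottleneck 1, flow now 3.
Augment Hall→C3→StairB→C1→Exit: bottleneck 9, flow now 12.
Augment Hall→C5→StairC→C2→StairB→C1→Exit: bottleneck 1, flow now 13. (uses reverse residual edge)
No augmenting path remains; maximum flow = 13.
By max-flow min-cut, the minimum cut capacity equals the max flow.
In the residual graph, reachable from Hall: {Hall, C4, C5, C3, StairB, StairC, C2, C1}.
Min-cut edges: C2→Exit (2), C1→Exit (11); capacity 2 + 11 = 13.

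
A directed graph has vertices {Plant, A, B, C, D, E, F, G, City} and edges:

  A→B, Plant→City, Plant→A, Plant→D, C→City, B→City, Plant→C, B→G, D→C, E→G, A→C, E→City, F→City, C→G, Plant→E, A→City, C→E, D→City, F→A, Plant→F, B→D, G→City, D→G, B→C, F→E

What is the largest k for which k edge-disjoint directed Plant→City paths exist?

6

Assign every edge capacity 1; by Menger, the answer equals the max flow.
Path Plant→City (+1); total 1.
Path Plant→A→City (+1); total 2.
Path Plant→C→City (+1); total 3.
Path Plant→D→City (+1); total 4.
Path Plant→E→City (+1); total 5.
Path Plant→F→City (+1); total 6.
No residual Plant→City path; max flow = 6.
Certifying cut of size 6: {Plant→A, Plant→C, Plant→City, Plant→D, Plant→E, Plant→F}.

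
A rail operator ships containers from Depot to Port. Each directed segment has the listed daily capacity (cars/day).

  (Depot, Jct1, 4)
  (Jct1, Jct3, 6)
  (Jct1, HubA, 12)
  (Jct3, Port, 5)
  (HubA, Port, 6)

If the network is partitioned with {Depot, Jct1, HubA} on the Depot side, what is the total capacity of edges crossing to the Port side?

Edges leaving {Depot, Jct1, HubA}: Jct1→Jct3 (6), HubA→Port (6).
Cut capacity = 6 + 6 = 12.

12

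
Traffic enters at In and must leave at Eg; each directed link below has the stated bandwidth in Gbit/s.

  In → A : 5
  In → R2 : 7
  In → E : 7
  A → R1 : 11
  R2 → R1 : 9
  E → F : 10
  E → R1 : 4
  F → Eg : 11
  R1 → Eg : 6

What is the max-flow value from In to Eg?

Augment In→A→R1→Eg: bottleneck 5, flow now 5.
Augment In→R2→R1→Eg: bottleneck 1, flow now 6.
Augment In→E→F→Eg: bottleneck 7, flow now 13.
No augmenting path remains; maximum flow = 13.
In the residual graph, reachable from In: {In, A, R2, R1}.
Min-cut edges: In→E (7), R1→Eg (6); capacity 7 + 6 = 13.
This cut is saturated, so no flow can exceed 13.

13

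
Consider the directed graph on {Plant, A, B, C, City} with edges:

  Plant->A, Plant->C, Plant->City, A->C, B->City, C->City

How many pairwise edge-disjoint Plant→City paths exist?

Assign every edge capacity 1; by Menger, the answer equals the max flow.
Path Plant→City (+1); total 1.
Path Plant→C→City (+1); total 2.
No residual Plant→City path; max flow = 2.
Certifying cut of size 2: {C→City, Plant→City}.

2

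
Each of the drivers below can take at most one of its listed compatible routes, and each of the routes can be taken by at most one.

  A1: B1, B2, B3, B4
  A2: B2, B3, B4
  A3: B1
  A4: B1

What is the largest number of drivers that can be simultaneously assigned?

3

Unit-capacity flow: source→left, listed edges, right→sink; max matching = max flow.
Augmenting path A1→B1 (+1); matched 1.
Augmenting path A2→B2 (+1); matched 2.
Augmenting path A3→B1→A1→B3 (+1); matched 3.
No augmenting path remains; maximum matching = 3.
König certificate: {A1, A2, B1} is a vertex cover of size 3 (every listed pair touches it), so no matching can be larger.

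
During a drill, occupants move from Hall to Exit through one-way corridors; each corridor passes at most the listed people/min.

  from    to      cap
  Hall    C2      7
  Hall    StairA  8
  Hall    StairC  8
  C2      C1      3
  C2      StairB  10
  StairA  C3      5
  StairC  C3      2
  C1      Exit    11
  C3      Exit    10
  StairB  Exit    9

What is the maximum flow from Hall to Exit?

Augment Hall→C2→C1→Exit: bottleneck 3, flow now 3.
Augment Hall→C2→StairB→Exit: bottleneck 4, flow now 7.
Augment Hall→StairA→C3→Exit: bottleneck 5, flow now 12.
Augment Hall→StairC→C3→Exit: bottleneck 2, flow now 14.
No augmenting path remains; maximum flow = 14.
In the residual graph, reachable from Hall: {Hall, StairA, StairC}.
Min-cut edges: Hall→C2 (7), StairA→C3 (5), StairC→C3 (2); capacity 7 + 5 + 2 = 14.
This cut is saturated, so no flow can exceed 14.

14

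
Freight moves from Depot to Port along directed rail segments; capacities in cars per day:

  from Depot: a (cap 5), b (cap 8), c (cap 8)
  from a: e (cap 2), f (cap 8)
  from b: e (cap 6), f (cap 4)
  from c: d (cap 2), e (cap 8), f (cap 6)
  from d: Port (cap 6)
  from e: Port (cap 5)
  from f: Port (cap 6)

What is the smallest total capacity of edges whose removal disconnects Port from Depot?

Augment Depot→a→e→Port: bottleneck 2, flow now 2.
Augment Depot→a→f→Port: bottleneck 3, flow now 5.
Augment Depot→b→e→Port: bottleneck 3, flow now 8.
Augment Depot→b→f→Port: bottleneck 3, flow now 11.
Augment Depot→c→d→Port: bottleneck 2, flow now 13.
No augmenting path remains; maximum flow = 13.
By max-flow min-cut, the minimum cut capacity equals the max flow.
In the residual graph, reachable from Depot: {Depot, a, b, c, e, f}.
Min-cut edges: c→d (2), e→Port (5), f→Port (6); capacity 2 + 5 + 6 = 13.

13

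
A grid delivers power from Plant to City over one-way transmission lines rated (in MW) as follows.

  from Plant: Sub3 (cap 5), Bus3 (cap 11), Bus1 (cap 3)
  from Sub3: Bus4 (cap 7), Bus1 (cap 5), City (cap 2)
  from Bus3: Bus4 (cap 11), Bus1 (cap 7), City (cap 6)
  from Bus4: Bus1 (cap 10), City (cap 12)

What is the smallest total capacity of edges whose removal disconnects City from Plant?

16

Augment Plant→Sub3→City: bottleneck 2, flow now 2.
Augment Plant→Bus3→City: bottleneck 6, flow now 8.
Augment Plant→Sub3→Bus4→City: bottleneck 3, flow now 11.
Augment Plant→Bus3→Bus4→City: bottleneck 5, flow now 16.
No augmenting path remains; maximum flow = 16.
By max-flow min-cut, the minimum cut capacity equals the max flow.
In the residual graph, reachable from Plant: {Plant, Bus1}.
Min-cut edges: Plant→Sub3 (5), Plant→Bus3 (11); capacity 5 + 11 = 16.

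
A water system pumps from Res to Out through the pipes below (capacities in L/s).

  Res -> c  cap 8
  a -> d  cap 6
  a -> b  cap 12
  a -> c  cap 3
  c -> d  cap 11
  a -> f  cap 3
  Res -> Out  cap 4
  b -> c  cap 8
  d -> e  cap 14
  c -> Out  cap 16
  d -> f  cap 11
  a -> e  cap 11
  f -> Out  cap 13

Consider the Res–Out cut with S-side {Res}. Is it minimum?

Yes — it is a minimum cut (capacity 12).

Given cut capacity: 8 + 4 = 12.
Augment Res→Out: bottleneck 4, flow now 4.
Augment Res→c→Out: bottleneck 8, flow now 12.
No augmenting path remains; maximum flow = 12.
Cut capacity 12 equals the max flow, so it is a minimum cut.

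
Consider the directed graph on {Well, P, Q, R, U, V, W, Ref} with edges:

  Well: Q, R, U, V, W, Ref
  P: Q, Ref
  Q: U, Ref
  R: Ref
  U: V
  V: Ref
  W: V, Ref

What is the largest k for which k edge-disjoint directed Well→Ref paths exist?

Assign every edge capacity 1; by Menger, the answer equals the max flow.
Path Well→Ref (+1); total 1.
Path Well→Q→Ref (+1); total 2.
Path Well→R→Ref (+1); total 3.
Path Well→V→Ref (+1); total 4.
Path Well→W→Ref (+1); total 5.
No residual Well→Ref path; max flow = 5.
Certifying cut of size 5: {V→Ref, Well→Q, Well→R, Well→Ref, Well→W}.

5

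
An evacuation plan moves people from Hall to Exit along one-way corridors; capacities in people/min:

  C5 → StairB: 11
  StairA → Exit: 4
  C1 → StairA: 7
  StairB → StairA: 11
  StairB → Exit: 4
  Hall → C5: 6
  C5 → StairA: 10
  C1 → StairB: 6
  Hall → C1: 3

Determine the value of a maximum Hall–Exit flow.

Augment Hall→C5→StairB→Exit: bottleneck 4, flow now 4.
Augment Hall→C5→StairA→Exit: bottleneck 2, flow now 6.
Augment Hall→C1→StairA→Exit: bottleneck 2, flow now 8.
No augmenting path remains; maximum flow = 8.
In the residual graph, reachable from Hall: {Hall, C5, C1, StairB, StairA}.
Min-cut edges: StairB→Exit (4), StairA→Exit (4); capacity 4 + 4 = 8.
This cut is saturated, so no flow can exceed 8.

8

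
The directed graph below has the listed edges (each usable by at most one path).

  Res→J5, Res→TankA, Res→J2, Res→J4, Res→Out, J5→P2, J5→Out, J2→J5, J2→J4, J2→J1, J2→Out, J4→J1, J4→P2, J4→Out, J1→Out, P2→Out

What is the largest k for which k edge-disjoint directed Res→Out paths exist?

4

Assign every edge capacity 1; by Menger, the answer equals the max flow.
Path Res→Out (+1); total 1.
Path Res→J5→Out (+1); total 2.
Path Res→J2→Out (+1); total 3.
Path Res→J4→Out (+1); total 4.
No residual Res→Out path; max flow = 4.
Certifying cut of size 4: {Res→J2, Res→J4, Res→J5, Res→Out}.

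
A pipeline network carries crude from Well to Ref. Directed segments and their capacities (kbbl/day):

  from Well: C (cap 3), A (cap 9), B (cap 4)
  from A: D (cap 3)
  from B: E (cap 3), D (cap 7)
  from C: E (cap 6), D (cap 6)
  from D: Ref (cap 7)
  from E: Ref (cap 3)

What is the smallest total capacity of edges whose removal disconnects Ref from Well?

Augment Well→A→D→Ref: bottleneck 3, flow now 3.
Augment Well→B→D→Ref: bottleneck 4, flow now 7.
Augment Well→C→E→Ref: bottleneck 3, flow now 10.
No augmenting path remains; maximum flow = 10.
By max-flow min-cut, the minimum cut capacity equals the max flow.
In the residual graph, reachable from Well: {Well, A}.
Min-cut edges: Well→B (4), Well→C (3), A→D (3); capacity 4 + 3 + 3 = 10.

10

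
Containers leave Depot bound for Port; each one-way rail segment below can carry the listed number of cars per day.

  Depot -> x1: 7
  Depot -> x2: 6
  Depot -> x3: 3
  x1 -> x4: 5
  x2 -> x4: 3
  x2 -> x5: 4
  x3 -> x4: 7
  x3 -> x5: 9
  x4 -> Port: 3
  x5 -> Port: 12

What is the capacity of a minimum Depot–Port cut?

Augment Depot→x1→x4→Port: bottleneck 3, flow now 3.
Augment Depot→x2→x5→Port: bottleneck 4, flow now 7.
Augment Depot→x3→x5→Port: bottleneck 3, flow now 10.
No augmenting path remains; maximum flow = 10.
By max-flow min-cut, the minimum cut capacity equals the max flow.
In the residual graph, reachable from Depot: {Depot, x1, x2, x4}.
Min-cut edges: Depot→x3 (3), x2→x5 (4), x4→Port (3); capacity 3 + 4 + 3 = 10.

10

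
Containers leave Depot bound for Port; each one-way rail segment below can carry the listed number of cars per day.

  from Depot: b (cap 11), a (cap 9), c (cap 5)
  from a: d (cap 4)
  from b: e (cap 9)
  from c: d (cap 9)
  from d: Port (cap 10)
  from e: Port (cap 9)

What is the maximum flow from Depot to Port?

Augment Depot→a→d→Port: bottleneck 4, flow now 4.
Augment Depot→b→e→Port: bottleneck 9, flow now 13.
Augment Depot→c→d→Port: bottleneck 5, flow now 18.
No augmenting path remains; maximum flow = 18.
In the residual graph, reachable from Depot: {Depot, a, b}.
Min-cut edges: Depot→c (5), a→d (4), b→e (9); capacity 5 + 4 + 9 = 18.
This cut is saturated, so no flow can exceed 18.

18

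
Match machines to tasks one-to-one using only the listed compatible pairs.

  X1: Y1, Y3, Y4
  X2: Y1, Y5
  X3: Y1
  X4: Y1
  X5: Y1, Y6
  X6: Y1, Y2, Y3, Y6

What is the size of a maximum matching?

5

Unit-capacity flow: source→left, listed edges, right→sink; max matching = max flow.
Augmenting path X1→Y1 (+1); matched 1.
Augmenting path X2→Y5 (+1); matched 2.
Augmenting path X5→Y6 (+1); matched 3.
Augmenting path X6→Y2 (+1); matched 4.
Augmenting path X3→Y1→X1→Y3 (+1); matched 5.
No augmenting path remains; maximum matching = 5.
König certificate: {X1, X2, X5, X6, Y1} is a vertex cover of size 5 (every listed pair touches it), so no matching can be larger.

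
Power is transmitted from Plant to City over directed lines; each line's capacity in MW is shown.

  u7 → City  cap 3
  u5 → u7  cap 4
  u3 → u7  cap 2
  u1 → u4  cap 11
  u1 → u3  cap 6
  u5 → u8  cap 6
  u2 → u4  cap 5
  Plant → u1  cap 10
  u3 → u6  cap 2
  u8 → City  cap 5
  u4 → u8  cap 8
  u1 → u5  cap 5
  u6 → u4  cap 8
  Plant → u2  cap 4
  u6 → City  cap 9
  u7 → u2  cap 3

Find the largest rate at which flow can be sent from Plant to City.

Augment Plant→u1→u3→u6→City: bottleneck 2, flow now 2.
Augment Plant→u1→u3→u7→City: bottleneck 2, flow now 4.
Augment Plant→u1→u4→u8→City: bottleneck 5, flow now 9.
Augment Plant→u1→u5→u7→City: bottleneck 1, flow now 10.
No augmenting path remains; maximum flow = 10.
In the residual graph, reachable from Plant: {Plant, u1, u2, u3, u4, u5, u7, u8}.
Min-cut edges: u3→u6 (2), u7→City (3), u8→City (5); capacity 2 + 3 + 5 = 10.
This cut is saturated, so no flow can exceed 10.

10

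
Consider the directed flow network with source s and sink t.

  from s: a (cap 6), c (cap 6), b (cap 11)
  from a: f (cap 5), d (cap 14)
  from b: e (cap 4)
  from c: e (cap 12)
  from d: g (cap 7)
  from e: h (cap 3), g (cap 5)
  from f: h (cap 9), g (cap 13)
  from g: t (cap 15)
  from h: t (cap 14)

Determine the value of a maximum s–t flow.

Augment s→a→d→g→t: bottleneck 6, flow now 6.
Augment s→b→e→g→t: bottleneck 4, flow now 10.
Augment s→c→e→g→t: bottleneck 1, flow now 11.
Augment s→c→e→h→t: bottleneck 3, flow now 14.
No augmenting path remains; maximum flow = 14.
In the residual graph, reachable from s: {s, b, c, e}.
Min-cut edges: s→a (6), e→g (5), e→h (3); capacity 6 + 5 + 3 = 14.
This cut is saturated, so no flow can exceed 14.

14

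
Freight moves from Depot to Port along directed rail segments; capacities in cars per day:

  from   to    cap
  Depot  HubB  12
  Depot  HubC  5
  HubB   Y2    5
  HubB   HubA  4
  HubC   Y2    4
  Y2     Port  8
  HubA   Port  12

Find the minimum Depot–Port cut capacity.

Augment Depot→HubB→Y2→Port: bottleneck 5, flow now 5.
Augment Depot→HubB→HubA→Port: bottleneck 4, flow now 9.
Augment Depot→HubC→Y2→Port: bottleneck 3, flow now 12.
No augmenting path remains; maximum flow = 12.
By max-flow min-cut, the minimum cut capacity equals the max flow.
In the residual graph, reachable from Depot: {Depot, HubB, HubC, Y2}.
Min-cut edges: HubB→HubA (4), Y2→Port (8); capacity 4 + 8 = 12.

12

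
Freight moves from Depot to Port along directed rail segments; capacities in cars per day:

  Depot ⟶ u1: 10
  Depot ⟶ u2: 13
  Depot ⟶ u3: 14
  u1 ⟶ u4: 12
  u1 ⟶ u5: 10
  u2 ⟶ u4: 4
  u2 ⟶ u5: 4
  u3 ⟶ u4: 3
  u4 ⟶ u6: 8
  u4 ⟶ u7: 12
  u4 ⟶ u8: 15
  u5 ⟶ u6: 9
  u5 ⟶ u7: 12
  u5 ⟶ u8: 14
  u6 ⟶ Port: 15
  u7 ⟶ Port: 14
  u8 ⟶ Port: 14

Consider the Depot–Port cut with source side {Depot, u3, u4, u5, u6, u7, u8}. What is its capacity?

Edges leaving {Depot, u3, u4, u5, u6, u7, u8}: Depot→u1 (10), Depot→u2 (13), u6→Port (15), u7→Port (14), u8→Port (14).
Cut capacity = 10 + 13 + 15 + 14 + 14 = 66.

66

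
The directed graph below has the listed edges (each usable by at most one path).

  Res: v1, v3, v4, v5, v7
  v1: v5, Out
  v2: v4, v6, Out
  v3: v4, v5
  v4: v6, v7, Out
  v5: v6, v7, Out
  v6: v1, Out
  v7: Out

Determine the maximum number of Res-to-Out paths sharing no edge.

Assign every edge capacity 1; by Menger, the answer equals the max flow.
Path Res→v1→Out (+1); total 1.
Path Res→v4→Out (+1); total 2.
Path Res→v5→Out (+1); total 3.
Path Res→v7→Out (+1); total 4.
Path Res→v3→v4→v6→Out (+1); total 5.
No residual Res→Out path; max flow = 5.
Certifying cut of size 5: {Res→v1, Res→v3, Res→v4, Res→v5, Res→v7}.

5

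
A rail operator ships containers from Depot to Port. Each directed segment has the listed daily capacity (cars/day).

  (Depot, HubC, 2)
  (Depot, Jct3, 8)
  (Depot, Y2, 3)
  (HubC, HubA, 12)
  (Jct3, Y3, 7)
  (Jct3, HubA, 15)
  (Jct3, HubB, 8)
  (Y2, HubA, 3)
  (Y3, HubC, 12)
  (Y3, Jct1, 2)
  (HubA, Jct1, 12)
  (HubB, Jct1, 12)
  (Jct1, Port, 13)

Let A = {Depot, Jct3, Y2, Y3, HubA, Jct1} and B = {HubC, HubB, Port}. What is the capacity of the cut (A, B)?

Edges leaving {Depot, Jct3, Y2, Y3, HubA, Jct1}: Depot→HubC (2), Jct3→HubB (8), Y3→HubC (12), Jct1→Port (13).
Cut capacity = 2 + 8 + 12 + 13 = 35.

35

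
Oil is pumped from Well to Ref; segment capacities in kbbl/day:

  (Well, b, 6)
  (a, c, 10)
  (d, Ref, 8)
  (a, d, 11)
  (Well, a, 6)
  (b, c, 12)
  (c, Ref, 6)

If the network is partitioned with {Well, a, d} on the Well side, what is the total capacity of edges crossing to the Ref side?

24

Edges leaving {Well, a, d}: Well→b (6), a→c (10), d→Ref (8).
Cut capacity = 6 + 10 + 8 = 24.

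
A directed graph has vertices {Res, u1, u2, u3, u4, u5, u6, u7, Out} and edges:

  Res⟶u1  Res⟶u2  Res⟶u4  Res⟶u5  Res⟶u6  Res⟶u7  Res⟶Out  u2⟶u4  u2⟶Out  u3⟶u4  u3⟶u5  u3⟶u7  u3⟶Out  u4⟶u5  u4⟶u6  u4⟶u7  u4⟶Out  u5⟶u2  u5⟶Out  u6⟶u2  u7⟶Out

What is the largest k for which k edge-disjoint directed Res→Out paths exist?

Assign every edge capacity 1; by Menger, the answer equals the max flow.
Path Res→Out (+1); total 1.
Path Res→u2→Out (+1); total 2.
Path Res→u4→Out (+1); total 3.
Path Res→u5→Out (+1); total 4.
Path Res→u7→Out (+1); total 5.
No residual Res→Out path; max flow = 5.
Certifying cut of size 5: {Res→Out, u2→Out, u4→Out, u5→Out, u7→Out}.

5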